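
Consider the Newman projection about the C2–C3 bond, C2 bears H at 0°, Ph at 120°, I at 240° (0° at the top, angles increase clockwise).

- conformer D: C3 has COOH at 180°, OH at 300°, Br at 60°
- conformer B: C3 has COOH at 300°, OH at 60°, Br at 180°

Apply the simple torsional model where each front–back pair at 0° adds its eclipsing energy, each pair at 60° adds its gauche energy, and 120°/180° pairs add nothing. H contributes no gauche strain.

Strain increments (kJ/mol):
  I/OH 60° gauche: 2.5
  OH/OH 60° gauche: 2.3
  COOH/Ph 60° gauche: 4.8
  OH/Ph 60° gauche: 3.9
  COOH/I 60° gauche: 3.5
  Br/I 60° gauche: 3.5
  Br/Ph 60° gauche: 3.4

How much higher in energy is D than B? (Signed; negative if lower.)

-0.1 kJ/mol

D (staggered): Ph(120°)/COOH(180°) gauche 4.8; Ph(120°)/Br(60°) gauche 3.4; I(240°)/COOH(180°) gauche 3.5; I(240°)/OH(300°) gauche 2.5 → 14.2 kJ/mol.
B (staggered): Ph(120°)/OH(60°) gauche 3.9; Ph(120°)/Br(180°) gauche 3.4; I(240°)/COOH(300°) gauche 3.5; I(240°)/Br(180°) gauche 3.5 → 14.3 kJ/mol.
E(D) − E(B) = 14.2 − 14.3 = -0.1 kJ/mol.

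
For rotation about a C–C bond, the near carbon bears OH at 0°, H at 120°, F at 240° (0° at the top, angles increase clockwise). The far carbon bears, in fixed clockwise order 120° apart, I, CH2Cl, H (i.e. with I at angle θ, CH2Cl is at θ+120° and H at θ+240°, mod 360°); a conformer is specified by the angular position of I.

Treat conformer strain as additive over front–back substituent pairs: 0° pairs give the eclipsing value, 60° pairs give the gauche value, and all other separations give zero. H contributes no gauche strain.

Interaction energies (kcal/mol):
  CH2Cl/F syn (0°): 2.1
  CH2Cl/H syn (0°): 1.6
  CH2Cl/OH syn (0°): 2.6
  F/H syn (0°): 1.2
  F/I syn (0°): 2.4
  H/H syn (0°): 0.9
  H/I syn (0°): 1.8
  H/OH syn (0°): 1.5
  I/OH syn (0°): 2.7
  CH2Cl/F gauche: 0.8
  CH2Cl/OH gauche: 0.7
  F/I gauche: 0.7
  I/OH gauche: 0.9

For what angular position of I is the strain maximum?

I at 0° (eclipsed): OH–I eclipsed, H–CH2Cl eclipsed, F–H eclipsed; 2.7 + 1.6 + 1.2 = 5.5 kcal/mol.
I at 60° (staggered): OH–I gauche, F–CH2Cl gauche; 0.9 + 0.8 = 1.7 kcal/mol.
I at 120° (eclipsed): OH–H eclipsed, H–I eclipsed, F–CH2Cl eclipsed; 1.5 + 1.8 + 2.1 = 5.4 kcal/mol.
I at 180° (staggered): OH–CH2Cl gauche, F–I gauche, F–CH2Cl gauche; 0.7 + 0.7 + 0.8 = 2.2 kcal/mol.
I at 240° (eclipsed): OH–CH2Cl eclipsed, H–H eclipsed, F–I eclipsed; 2.6 + 0.9 + 2.4 = 5.9 kcal/mol.
I at 300° (staggered): OH–I gauche, OH–CH2Cl gauche, F–I gauche; 0.9 + 0.7 + 0.7 = 2.3 kcal/mol.
The maximum (5.9 kcal/mol) occurs with I at 240°.

240°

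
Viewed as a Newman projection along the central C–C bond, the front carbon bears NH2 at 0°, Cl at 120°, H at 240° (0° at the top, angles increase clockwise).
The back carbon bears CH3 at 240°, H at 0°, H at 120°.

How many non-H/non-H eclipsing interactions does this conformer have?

0

Every eclipsing pair involves H, so the count is 0.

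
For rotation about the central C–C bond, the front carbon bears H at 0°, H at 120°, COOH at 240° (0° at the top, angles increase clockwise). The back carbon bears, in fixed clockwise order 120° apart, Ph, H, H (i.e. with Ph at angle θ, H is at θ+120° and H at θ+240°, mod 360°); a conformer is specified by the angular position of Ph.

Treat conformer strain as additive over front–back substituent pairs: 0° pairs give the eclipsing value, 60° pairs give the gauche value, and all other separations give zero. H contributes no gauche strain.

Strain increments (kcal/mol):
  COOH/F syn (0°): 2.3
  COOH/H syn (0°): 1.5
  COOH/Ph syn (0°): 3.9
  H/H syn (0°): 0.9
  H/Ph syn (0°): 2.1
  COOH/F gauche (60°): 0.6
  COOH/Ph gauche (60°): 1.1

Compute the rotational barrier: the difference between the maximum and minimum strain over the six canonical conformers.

Ph at 0° is eclipsed. H at 0° is eclipsed with Ph at 0° (2.1); H at 120° is eclipsed with H at 120° (0.9); COOH at 240° is eclipsed with H at 240° (1.5). Total 4.5 kcal/mol.
Ph at 60° (staggered): no non-H gauche contacts → 0.0 kcal/mol.
Ph at 120° is eclipsed. H at 0° is eclipsed with H at 0° (0.9); H at 120° is eclipsed with Ph at 120° (2.1); COOH at 240° is eclipsed with H at 240° (1.5). Total 4.5 kcal/mol.
Ph at 180° is staggered. COOH at 240° is gauche with Ph at 180° (1.1). Total 1.1 kcal/mol.
Ph at 240° is eclipsed. H at 0° is eclipsed with H at 0° (0.9); H at 120° is eclipsed with H at 120° (0.9); COOH at 240° is eclipsed with Ph at 240° (3.9). Total 5.7 kcal/mol.
Ph at 300° is staggered. COOH at 240° is gauche with Ph at 300° (1.1). Total 1.1 kcal/mol.
Max at 240° (5.7 kcal/mol), min at 60° (0.0 kcal/mol); barrier = 5.7 kcal/mol.

5.7 kcal/mol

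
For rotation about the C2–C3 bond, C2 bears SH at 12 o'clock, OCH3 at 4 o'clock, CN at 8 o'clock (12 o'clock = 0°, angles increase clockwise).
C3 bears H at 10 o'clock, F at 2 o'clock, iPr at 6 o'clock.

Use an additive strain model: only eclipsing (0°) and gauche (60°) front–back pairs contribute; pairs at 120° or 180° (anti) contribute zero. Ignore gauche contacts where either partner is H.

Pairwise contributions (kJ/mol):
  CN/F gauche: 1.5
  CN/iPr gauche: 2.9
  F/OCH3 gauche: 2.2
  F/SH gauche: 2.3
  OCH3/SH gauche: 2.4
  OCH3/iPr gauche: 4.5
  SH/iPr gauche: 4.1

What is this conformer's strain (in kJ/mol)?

This conformer (staggered): SH(0°)/F(60°) gauche 2.3; OCH3(120°)/F(60°) gauche 2.2; OCH3(120°)/iPr(180°) gauche 4.5; CN(240°)/iPr(180°) gauche 2.9 → 11.9 kJ/mol.

11.9 kJ/mol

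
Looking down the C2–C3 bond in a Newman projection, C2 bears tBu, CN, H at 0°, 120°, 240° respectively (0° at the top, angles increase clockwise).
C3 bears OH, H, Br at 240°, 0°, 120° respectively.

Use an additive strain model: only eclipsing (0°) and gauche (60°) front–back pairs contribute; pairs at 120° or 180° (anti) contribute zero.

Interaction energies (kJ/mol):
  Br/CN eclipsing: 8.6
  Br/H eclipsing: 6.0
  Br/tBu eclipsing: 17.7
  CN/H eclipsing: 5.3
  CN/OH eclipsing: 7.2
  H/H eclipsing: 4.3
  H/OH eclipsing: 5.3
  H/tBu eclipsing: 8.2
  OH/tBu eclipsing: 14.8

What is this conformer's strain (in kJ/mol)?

This conformer (eclipsed): tBu(0°)/H(0°) eclipsed 8.2; CN(120°)/Br(120°) eclipsed 8.6; H(240°)/OH(240°) eclipsed 5.3 → 22.1 kJ/mol.

22.1 kJ/mol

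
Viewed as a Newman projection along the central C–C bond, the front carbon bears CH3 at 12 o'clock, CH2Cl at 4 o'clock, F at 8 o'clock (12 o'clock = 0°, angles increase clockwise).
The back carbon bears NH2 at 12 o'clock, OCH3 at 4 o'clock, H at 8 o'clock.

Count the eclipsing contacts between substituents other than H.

Non-H eclipsing pairs: CH3(0°)/NH2(0°); CH2Cl(120°)/OCH3(120°) — 2 interactions.

2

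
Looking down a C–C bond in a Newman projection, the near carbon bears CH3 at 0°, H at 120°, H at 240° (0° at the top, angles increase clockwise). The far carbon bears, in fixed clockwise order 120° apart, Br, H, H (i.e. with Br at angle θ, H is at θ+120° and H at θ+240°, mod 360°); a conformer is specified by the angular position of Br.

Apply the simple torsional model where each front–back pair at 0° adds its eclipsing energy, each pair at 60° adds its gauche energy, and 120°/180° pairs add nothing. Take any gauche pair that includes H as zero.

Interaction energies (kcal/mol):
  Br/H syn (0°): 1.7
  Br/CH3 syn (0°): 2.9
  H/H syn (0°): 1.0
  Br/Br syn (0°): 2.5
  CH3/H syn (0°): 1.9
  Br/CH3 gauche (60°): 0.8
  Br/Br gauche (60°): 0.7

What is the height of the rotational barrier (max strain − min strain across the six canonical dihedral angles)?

Br at 0° (eclipsed): CH3(0°)/Br(0°) eclipsed 2.9; H(120°)/H(120°) eclipsed 1.0; H(240°)/H(240°) eclipsed 1.0 → 4.9 kcal/mol.
Br at 60° (staggered): CH3(0°)/Br(60°) gauche 0.8 → 0.8 kcal/mol.
Br at 120° (eclipsed): CH3(0°)/H(0°) eclipsed 1.9; H(120°)/Br(120°) eclipsed 1.7; H(240°)/H(240°) eclipsed 1.0 → 4.6 kcal/mol.
Br at 180° (staggered): no non-H gauche contacts → 0.0 kcal/mol.
Br at 240° (eclipsed): CH3(0°)/H(0°) eclipsed 1.9; H(120°)/H(120°) eclipsed 1.0; H(240°)/Br(240°) eclipsed 1.7 → 4.6 kcal/mol.
Br at 300° (staggered): CH3(0°)/Br(300°) gauche 0.8 → 0.8 kcal/mol.
Max at 0° (4.9 kcal/mol), min at 180° (0.0 kcal/mol); barrier = 4.9 kcal/mol.

4.9 kcal/mol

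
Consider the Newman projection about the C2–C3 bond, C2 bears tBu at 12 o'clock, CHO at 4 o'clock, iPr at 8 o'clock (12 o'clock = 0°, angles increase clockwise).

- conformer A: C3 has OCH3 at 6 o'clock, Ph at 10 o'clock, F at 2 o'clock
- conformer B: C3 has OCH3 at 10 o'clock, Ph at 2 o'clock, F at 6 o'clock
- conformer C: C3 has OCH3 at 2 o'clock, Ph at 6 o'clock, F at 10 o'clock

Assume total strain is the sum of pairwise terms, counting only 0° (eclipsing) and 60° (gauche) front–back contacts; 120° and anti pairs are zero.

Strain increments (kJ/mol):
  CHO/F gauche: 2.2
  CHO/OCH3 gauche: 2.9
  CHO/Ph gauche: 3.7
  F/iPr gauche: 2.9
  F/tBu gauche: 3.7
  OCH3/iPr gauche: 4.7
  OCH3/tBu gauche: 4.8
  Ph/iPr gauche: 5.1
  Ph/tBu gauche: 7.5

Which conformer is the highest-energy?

A

A (staggered): tBu(0°)/Ph(300°) gauche 7.5; tBu(0°)/F(60°) gauche 3.7; CHO(120°)/OCH3(180°) gauche 2.9; CHO(120°)/F(60°) gauche 2.2; iPr(240°)/OCH3(180°) gauche 4.7; iPr(240°)/Ph(300°) gauche 5.1 → 26.1 kJ/mol.
B (staggered): tBu(0°)/OCH3(300°) gauche 4.8; tBu(0°)/Ph(60°) gauche 7.5; CHO(120°)/Ph(60°) gauche 3.7; CHO(120°)/F(180°) gauche 2.2; iPr(240°)/OCH3(300°) gauche 4.7; iPr(240°)/F(180°) gauche 2.9 → 25.8 kJ/mol.
C (staggered): tBu(0°)/OCH3(60°) gauche 4.8; tBu(0°)/F(300°) gauche 3.7; CHO(120°)/OCH3(60°) gauche 2.9; CHO(120°)/Ph(180°) gauche 3.7; iPr(240°)/Ph(180°) gauche 5.1; iPr(240°)/F(300°) gauche 2.9 → 23.1 kJ/mol.
A has the highest total (26.1 kJ/mol).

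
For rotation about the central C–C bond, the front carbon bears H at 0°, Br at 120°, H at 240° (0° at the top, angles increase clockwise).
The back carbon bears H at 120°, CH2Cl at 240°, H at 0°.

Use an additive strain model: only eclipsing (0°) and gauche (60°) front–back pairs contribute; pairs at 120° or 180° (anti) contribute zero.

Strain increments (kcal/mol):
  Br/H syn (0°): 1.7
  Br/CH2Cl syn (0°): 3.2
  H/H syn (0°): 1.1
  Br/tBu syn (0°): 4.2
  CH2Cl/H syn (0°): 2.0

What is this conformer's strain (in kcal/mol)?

4.8 kcal/mol

This conformer is eclipsed. H at 0° is eclipsed with H at 0° (1.1); Br at 120° is eclipsed with H at 120° (1.7); H at 240° is eclipsed with CH2Cl at 240° (2.0). Total 4.8 kcal/mol.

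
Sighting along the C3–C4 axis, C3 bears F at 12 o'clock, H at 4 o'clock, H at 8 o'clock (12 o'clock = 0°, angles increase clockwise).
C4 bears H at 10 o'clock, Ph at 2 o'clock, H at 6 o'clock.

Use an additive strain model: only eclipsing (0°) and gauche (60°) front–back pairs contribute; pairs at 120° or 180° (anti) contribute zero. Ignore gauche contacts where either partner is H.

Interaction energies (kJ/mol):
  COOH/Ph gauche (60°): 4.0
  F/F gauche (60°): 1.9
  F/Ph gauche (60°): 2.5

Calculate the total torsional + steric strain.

This conformer is staggered. F at 0° is gauche with Ph at 60° (2.5). Total 2.5 kJ/mol.

2.5 kJ/mol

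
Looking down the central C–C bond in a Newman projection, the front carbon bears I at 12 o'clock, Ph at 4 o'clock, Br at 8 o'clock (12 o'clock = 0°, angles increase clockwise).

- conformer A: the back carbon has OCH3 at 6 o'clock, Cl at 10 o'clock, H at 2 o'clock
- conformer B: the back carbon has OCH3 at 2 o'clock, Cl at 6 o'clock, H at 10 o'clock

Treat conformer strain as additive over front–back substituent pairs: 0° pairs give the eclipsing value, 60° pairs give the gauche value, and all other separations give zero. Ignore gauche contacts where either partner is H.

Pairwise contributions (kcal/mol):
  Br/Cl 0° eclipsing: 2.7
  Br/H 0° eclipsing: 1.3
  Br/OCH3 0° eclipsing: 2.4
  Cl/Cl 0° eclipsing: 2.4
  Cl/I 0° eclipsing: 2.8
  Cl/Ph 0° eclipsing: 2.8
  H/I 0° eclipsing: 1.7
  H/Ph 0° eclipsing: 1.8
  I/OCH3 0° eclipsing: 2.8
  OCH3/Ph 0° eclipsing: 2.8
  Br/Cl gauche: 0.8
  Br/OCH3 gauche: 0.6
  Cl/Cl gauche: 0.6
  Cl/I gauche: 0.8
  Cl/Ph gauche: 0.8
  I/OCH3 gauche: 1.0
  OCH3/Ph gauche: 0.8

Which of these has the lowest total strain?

A

A (staggered): I(0°)/Cl(300°) gauche 0.8; Ph(120°)/OCH3(180°) gauche 0.8; Br(240°)/OCH3(180°) gauche 0.6; Br(240°)/Cl(300°) gauche 0.8 → 3.0 kcal/mol.
B (staggered): I(0°)/OCH3(60°) gauche 1.0; Ph(120°)/OCH3(60°) gauche 0.8; Ph(120°)/Cl(180°) gauche 0.8; Br(240°)/Cl(180°) gauche 0.8 → 3.4 kcal/mol.
A has the lowest total (3.0 kcal/mol).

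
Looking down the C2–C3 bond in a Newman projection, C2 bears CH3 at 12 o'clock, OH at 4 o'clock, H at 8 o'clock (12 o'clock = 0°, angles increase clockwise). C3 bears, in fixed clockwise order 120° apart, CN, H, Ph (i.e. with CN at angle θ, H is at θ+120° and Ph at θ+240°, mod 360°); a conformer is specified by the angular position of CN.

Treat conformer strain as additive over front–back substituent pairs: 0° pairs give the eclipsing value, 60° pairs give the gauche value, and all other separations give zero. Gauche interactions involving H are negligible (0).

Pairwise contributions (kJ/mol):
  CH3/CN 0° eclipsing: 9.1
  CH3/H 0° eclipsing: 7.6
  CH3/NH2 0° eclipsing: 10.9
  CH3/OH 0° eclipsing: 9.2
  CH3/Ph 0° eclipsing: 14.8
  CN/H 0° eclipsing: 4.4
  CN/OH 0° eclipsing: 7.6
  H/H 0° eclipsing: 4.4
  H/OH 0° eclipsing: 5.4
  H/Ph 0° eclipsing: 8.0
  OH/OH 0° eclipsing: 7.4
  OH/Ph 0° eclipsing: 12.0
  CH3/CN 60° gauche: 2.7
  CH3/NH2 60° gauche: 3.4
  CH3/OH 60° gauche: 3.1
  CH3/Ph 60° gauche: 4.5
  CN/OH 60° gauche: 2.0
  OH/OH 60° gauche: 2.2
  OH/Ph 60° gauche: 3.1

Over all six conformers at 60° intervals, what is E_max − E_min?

21.0 kJ/mol

CN at 0° is eclipsed. CH3 at 0° is eclipsed with CN at 0° (9.1); OH at 120° is eclipsed with H at 120° (5.4); H at 240° is eclipsed with Ph at 240° (8.0). Total 22.5 kJ/mol.
CN at 60° is staggered. CH3 at 0° is gauche with CN at 60° (2.7); CH3 at 0° is gauche with Ph at 300° (4.5); OH at 120° is gauche with CN at 60° (2.0). Total 9.2 kJ/mol.
CN at 120° is eclipsed. CH3 at 0° is eclipsed with Ph at 0° (14.8); OH at 120° is eclipsed with CN at 120° (7.6); H at 240° is eclipsed with H at 240° (4.4). Total 26.8 kJ/mol.
CN at 180° is staggered. CH3 at 0° is gauche with Ph at 60° (4.5); OH at 120° is gauche with CN at 180° (2.0); OH at 120° is gauche with Ph at 60° (3.1). Total 9.6 kJ/mol.
CN at 240° is eclipsed. CH3 at 0° is eclipsed with H at 0° (7.6); OH at 120° is eclipsed with Ph at 120° (12.0); H at 240° is eclipsed with CN at 240° (4.4). Total 24.0 kJ/mol.
CN at 300° is staggered. CH3 at 0° is gauche with CN at 300° (2.7); OH at 120° is gauche with Ph at 180° (3.1). Total 5.8 kJ/mol.
Max at 120° (26.8 kJ/mol), min at 300° (5.8 kJ/mol); barrier = 21.0 kJ/mol.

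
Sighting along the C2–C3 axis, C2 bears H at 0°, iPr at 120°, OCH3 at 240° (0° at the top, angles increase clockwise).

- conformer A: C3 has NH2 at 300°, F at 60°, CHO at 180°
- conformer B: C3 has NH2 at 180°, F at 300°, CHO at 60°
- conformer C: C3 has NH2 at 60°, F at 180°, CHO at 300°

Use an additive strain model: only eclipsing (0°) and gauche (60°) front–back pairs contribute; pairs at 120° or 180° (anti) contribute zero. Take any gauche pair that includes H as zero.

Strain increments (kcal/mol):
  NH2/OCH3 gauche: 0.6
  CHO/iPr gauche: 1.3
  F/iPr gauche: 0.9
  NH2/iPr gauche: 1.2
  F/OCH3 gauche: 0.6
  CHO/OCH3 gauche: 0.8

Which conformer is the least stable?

B

A is staggered. iPr at 120° is gauche with F at 60° (0.9); iPr at 120° is gauche with CHO at 180° (1.3); OCH3 at 240° is gauche with NH2 at 300° (0.6); OCH3 at 240° is gauche with CHO at 180° (0.8). Total 3.6 kcal/mol.
B is staggered. iPr at 120° is gauche with NH2 at 180° (1.2); iPr at 120° is gauche with CHO at 60° (1.3); OCH3 at 240° is gauche with NH2 at 180° (0.6); OCH3 at 240° is gauche with F at 300° (0.6). Total 3.7 kcal/mol.
C is staggered. iPr at 120° is gauche with NH2 at 60° (1.2); iPr at 120° is gauche with F at 180° (0.9); OCH3 at 240° is gauche with F at 180° (0.6); OCH3 at 240° is gauche with CHO at 300° (0.8). Total 3.5 kcal/mol.
B has the highest total (3.7 kcal/mol).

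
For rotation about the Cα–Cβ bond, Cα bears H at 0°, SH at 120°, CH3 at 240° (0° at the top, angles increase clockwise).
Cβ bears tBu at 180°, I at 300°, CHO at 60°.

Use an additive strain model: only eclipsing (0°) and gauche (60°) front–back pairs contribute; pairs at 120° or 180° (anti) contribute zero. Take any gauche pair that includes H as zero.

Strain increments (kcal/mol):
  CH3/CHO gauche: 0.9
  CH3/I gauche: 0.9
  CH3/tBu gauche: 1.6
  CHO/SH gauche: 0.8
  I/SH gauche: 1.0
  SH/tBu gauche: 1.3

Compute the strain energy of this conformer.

4.6 kcal/mol

This conformer (staggered): SH(120°)/tBu(180°) gauche 1.3; SH(120°)/CHO(60°) gauche 0.8; CH3(240°)/tBu(180°) gauche 1.6; CH3(240°)/I(300°) gauche 0.9 → 4.6 kcal/mol.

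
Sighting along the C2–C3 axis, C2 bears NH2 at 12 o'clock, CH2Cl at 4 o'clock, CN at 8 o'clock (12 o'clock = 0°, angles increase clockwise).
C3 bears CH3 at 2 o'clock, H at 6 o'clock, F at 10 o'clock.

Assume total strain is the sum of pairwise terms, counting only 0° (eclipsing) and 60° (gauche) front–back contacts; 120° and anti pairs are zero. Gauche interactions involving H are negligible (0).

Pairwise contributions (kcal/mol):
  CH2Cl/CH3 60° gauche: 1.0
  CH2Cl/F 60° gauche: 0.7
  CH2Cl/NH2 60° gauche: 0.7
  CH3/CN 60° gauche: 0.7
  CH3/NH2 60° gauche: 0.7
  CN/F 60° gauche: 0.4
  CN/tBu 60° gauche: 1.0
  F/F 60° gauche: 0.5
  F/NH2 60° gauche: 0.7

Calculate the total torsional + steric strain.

2.8 kcal/mol

This conformer (staggered): NH2(0°)/CH3(60°) gauche 0.7; NH2(0°)/F(300°) gauche 0.7; CH2Cl(120°)/CH3(60°) gauche 1.0; CN(240°)/F(300°) gauche 0.4 → 2.8 kcal/mol.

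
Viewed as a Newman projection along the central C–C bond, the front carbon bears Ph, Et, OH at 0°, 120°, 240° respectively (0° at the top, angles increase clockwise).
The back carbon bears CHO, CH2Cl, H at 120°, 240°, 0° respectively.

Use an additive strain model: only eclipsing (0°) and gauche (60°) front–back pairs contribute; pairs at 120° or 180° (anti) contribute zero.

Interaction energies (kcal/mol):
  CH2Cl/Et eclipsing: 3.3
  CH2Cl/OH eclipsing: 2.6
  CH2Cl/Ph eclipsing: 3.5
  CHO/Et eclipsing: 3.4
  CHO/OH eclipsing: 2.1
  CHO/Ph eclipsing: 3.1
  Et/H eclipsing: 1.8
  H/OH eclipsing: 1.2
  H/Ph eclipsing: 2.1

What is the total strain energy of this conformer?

8.1 kcal/mol

This conformer (eclipsed): Ph–H eclipsed, Et–CHO eclipsed, OH–CH2Cl eclipsed; 2.1 + 3.4 + 2.6 = 8.1 kcal/mol.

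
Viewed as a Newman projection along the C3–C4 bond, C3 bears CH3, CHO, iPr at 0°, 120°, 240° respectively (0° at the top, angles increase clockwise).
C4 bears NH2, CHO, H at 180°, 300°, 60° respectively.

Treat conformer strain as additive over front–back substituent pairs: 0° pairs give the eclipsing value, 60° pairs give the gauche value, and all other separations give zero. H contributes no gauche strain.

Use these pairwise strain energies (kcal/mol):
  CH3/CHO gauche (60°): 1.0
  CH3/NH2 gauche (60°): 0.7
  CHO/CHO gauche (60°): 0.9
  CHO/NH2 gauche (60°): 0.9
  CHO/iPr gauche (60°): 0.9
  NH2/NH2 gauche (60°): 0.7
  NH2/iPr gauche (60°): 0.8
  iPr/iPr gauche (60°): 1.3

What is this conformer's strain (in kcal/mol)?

This conformer (staggered): CH3–CHO gauche, CHO–NH2 gauche, iPr–NH2 gauche, iPr–CHO gauche; 1.0 + 0.9 + 0.8 + 0.9 = 3.6 kcal/mol.

3.6 kcal/mol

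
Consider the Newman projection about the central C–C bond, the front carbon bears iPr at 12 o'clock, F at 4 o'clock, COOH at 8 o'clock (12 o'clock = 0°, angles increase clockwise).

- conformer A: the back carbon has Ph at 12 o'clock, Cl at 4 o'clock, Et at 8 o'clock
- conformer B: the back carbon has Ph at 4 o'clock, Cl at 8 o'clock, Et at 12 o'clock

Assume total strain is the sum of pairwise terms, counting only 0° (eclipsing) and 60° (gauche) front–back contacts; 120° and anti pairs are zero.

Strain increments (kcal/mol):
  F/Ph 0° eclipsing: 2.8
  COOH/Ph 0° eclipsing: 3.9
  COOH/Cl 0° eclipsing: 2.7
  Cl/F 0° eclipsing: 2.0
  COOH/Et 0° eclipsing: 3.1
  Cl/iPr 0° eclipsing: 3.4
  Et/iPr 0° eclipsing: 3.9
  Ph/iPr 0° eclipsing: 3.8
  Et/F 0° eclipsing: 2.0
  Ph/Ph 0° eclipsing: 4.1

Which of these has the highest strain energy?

B

A (eclipsed): iPr–Ph eclipsed, F–Cl eclipsed, COOH–Et eclipsed; 3.8 + 2.0 + 3.1 = 8.9 kcal/mol.
B (eclipsed): iPr–Et eclipsed, F–Ph eclipsed, COOH–Cl eclipsed; 3.9 + 2.8 + 2.7 = 9.4 kcal/mol.
B has the highest total (9.4 kcal/mol).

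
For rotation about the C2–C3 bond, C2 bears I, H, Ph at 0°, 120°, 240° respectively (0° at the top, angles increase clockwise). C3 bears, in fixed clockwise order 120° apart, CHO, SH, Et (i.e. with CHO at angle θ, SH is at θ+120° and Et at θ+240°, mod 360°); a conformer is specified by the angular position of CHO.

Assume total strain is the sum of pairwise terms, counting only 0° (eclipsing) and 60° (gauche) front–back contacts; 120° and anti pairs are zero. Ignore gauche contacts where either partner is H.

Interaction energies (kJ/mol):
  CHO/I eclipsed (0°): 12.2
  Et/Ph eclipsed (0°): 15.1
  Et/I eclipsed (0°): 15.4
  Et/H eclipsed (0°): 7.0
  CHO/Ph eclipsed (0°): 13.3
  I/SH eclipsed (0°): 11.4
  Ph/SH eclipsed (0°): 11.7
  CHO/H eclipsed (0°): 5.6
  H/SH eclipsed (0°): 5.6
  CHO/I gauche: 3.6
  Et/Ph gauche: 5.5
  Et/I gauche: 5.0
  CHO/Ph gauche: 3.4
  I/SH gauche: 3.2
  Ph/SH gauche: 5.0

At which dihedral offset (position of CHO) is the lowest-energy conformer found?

300°

CHO at 0° (eclipsed): I(0°)/CHO(0°) eclipsed 12.2; H(120°)/SH(120°) eclipsed 5.6; Ph(240°)/Et(240°) eclipsed 15.1 → 32.9 kJ/mol.
CHO at 60° (staggered): I(0°)/CHO(60°) gauche 3.6; I(0°)/Et(300°) gauche 5.0; Ph(240°)/SH(180°) gauche 5.0; Ph(240°)/Et(300°) gauche 5.5 → 19.1 kJ/mol.
CHO at 120° (eclipsed): I(0°)/Et(0°) eclipsed 15.4; H(120°)/CHO(120°) eclipsed 5.6; Ph(240°)/SH(240°) eclipsed 11.7 → 32.7 kJ/mol.
CHO at 180° (staggered): I(0°)/SH(300°) gauche 3.2; I(0°)/Et(60°) gauche 5.0; Ph(240°)/CHO(180°) gauche 3.4; Ph(240°)/SH(300°) gauche 5.0 → 16.6 kJ/mol.
CHO at 240° (eclipsed): I(0°)/SH(0°) eclipsed 11.4; H(120°)/Et(120°) eclipsed 7.0; Ph(240°)/CHO(240°) eclipsed 13.3 → 31.7 kJ/mol.
CHO at 300° (staggered): I(0°)/CHO(300°) gauche 3.6; I(0°)/SH(60°) gauche 3.2; Ph(240°)/CHO(300°) gauche 3.4; Ph(240°)/Et(180°) gauche 5.5 → 15.7 kJ/mol.
The minimum (15.7 kJ/mol) occurs with CHO at 300°.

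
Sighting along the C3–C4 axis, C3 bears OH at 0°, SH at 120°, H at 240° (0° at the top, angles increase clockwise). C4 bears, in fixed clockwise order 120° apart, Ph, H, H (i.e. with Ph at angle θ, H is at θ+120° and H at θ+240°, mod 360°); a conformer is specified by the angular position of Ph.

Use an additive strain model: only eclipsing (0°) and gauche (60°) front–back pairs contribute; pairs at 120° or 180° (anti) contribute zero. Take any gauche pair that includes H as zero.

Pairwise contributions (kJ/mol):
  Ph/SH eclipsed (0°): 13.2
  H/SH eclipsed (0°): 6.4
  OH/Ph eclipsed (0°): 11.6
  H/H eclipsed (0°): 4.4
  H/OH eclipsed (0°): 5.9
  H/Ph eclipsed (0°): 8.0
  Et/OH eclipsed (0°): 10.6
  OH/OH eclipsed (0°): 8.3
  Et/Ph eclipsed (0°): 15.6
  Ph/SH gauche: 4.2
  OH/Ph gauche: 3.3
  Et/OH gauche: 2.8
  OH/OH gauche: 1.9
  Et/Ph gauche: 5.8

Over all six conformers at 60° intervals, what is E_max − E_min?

20.2 kJ/mol

Ph at 0° (eclipsed): OH(0°)/Ph(0°) eclipsed 11.6; SH(120°)/H(120°) eclipsed 6.4; H(240°)/H(240°) eclipsed 4.4 → 22.4 kJ/mol.
Ph at 60° (staggered): OH(0°)/Ph(60°) gauche 3.3; SH(120°)/Ph(60°) gauche 4.2 → 7.5 kJ/mol.
Ph at 120° (eclipsed): OH(0°)/H(0°) eclipsed 5.9; SH(120°)/Ph(120°) eclipsed 13.2; H(240°)/H(240°) eclipsed 4.4 → 23.5 kJ/mol.
Ph at 180° (staggered): SH(120°)/Ph(180°) gauche 4.2 → 4.2 kJ/mol.
Ph at 240° (eclipsed): OH(0°)/H(0°) eclipsed 5.9; SH(120°)/H(120°) eclipsed 6.4; H(240°)/Ph(240°) eclipsed 8.0 → 20.3 kJ/mol.
Ph at 300° (staggered): OH(0°)/Ph(300°) gauche 3.3 → 3.3 kJ/mol.
Max at 120° (23.5 kJ/mol), min at 300° (3.3 kJ/mol); barrier = 20.2 kJ/mol.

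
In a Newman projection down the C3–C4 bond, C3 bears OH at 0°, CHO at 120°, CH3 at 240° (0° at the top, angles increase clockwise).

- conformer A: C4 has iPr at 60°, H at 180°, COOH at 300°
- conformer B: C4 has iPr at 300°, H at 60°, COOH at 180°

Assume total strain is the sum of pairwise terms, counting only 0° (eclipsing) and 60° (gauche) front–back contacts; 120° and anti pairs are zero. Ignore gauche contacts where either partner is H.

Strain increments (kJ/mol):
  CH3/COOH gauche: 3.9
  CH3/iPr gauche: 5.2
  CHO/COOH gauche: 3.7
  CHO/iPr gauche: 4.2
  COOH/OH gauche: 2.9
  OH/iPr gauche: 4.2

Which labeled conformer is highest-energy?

B

A (staggered): OH(0°)/iPr(60°) gauche 4.2; OH(0°)/COOH(300°) gauche 2.9; CHO(120°)/iPr(60°) gauche 4.2; CH3(240°)/COOH(300°) gauche 3.9 → 15.2 kJ/mol.
B (staggered): OH(0°)/iPr(300°) gauche 4.2; CHO(120°)/COOH(180°) gauche 3.7; CH3(240°)/iPr(300°) gauche 5.2; CH3(240°)/COOH(180°) gauche 3.9 → 17.0 kJ/mol.
B has the highest total (17.0 kJ/mol).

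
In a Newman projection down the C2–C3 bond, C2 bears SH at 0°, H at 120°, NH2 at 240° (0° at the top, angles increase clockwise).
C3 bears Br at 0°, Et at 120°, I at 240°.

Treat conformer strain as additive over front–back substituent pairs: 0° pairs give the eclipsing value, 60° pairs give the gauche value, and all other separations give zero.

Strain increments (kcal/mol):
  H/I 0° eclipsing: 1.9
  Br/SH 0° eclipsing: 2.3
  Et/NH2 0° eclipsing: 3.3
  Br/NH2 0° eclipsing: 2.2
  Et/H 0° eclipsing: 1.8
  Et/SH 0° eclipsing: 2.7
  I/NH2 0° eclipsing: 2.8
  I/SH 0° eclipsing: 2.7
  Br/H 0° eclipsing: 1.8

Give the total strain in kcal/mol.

6.9 kcal/mol

This conformer (eclipsed): SH–Br eclipsed, H–Et eclipsed, NH2–I eclipsed; 2.3 + 1.8 + 2.8 = 6.9 kcal/mol.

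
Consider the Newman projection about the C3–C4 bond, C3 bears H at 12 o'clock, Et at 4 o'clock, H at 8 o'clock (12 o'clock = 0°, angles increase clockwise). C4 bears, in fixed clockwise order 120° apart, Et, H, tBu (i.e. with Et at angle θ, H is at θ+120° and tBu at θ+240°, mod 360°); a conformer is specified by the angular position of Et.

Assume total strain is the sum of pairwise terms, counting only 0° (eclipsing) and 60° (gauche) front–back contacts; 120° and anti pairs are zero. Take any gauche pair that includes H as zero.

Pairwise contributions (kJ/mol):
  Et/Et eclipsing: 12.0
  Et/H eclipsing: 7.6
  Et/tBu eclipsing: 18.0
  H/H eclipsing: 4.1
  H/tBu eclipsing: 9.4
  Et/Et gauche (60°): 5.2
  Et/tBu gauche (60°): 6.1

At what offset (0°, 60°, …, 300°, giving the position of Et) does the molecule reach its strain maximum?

240°

Et at 0° (eclipsed): H–Et eclipsed, Et–H eclipsed, H–tBu eclipsed; 7.6 + 7.6 + 9.4 = 24.6 kJ/mol.
Et at 60° (staggered): Et–Et gauche; 5.2 = 5.2 kJ/mol.
Et at 120° (eclipsed): H–tBu eclipsed, Et–Et eclipsed, H–H eclipsed; 9.4 + 12.0 + 4.1 = 25.5 kJ/mol.
Et at 180° (staggered): Et–Et gauche, Et–tBu gauche; 5.2 + 6.1 = 11.3 kJ/mol.
Et at 240° (eclipsed): H–H eclipsed, Et–tBu eclipsed, H–Et eclipsed; 4.1 + 18.0 + 7.6 = 29.7 kJ/mol.
Et at 300° (staggered): Et–tBu gauche; 6.1 = 6.1 kJ/mol.
The maximum (29.7 kJ/mol) occurs with Et at 240°.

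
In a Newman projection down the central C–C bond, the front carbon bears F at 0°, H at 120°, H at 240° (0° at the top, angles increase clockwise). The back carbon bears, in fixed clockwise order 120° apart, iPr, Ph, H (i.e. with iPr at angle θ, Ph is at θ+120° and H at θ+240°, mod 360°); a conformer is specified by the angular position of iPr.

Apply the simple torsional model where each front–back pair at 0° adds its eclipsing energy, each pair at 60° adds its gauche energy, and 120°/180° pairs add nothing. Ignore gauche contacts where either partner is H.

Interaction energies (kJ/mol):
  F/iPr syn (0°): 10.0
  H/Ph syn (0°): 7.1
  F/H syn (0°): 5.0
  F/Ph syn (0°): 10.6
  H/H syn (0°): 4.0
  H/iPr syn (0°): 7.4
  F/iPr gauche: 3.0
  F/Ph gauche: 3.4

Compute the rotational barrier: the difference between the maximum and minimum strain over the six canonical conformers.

19.0 kJ/mol

iPr at 0° (eclipsed): F(0°)/iPr(0°) eclipsed 10.0; H(120°)/Ph(120°) eclipsed 7.1; H(240°)/H(240°) eclipsed 4.0 → 21.1 kJ/mol.
iPr at 60° (staggered): F(0°)/iPr(60°) gauche 3.0 → 3.0 kJ/mol.
iPr at 120° (eclipsed): F(0°)/H(0°) eclipsed 5.0; H(120°)/iPr(120°) eclipsed 7.4; H(240°)/Ph(240°) eclipsed 7.1 → 19.5 kJ/mol.
iPr at 180° (staggered): F(0°)/Ph(300°) gauche 3.4 → 3.4 kJ/mol.
iPr at 240° (eclipsed): F(0°)/Ph(0°) eclipsed 10.6; H(120°)/H(120°) eclipsed 4.0; H(240°)/iPr(240°) eclipsed 7.4 → 22.0 kJ/mol.
iPr at 300° (staggered): F(0°)/iPr(300°) gauche 3.0; F(0°)/Ph(60°) gauche 3.4 → 6.4 kJ/mol.
Max at 240° (22.0 kJ/mol), min at 60° (3.0 kJ/mol); barrier = 19.0 kJ/mol.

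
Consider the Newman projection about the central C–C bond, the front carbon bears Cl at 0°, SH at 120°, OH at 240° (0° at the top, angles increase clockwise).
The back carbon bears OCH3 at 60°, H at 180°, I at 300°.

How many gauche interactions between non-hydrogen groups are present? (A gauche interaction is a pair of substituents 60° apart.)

Non-H gauche pairs: Cl(0°)/OCH3(60°); Cl(0°)/I(300°); SH(120°)/OCH3(60°); OH(240°)/I(300°) — 4 interactions.

4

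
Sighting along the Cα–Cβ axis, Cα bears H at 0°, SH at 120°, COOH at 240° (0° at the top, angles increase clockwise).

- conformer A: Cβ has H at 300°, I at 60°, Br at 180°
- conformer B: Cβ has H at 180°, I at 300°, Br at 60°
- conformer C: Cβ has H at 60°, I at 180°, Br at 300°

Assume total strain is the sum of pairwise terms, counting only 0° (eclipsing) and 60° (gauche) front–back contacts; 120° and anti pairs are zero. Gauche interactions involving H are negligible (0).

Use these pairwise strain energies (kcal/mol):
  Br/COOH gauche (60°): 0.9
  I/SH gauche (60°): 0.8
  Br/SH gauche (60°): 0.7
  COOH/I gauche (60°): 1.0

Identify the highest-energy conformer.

A (staggered): SH–I gauche, SH–Br gauche, COOH–Br gauche; 0.8 + 0.7 + 0.9 = 2.4 kcal/mol.
B (staggered): SH–Br gauche, COOH–I gauche; 0.7 + 1.0 = 1.7 kcal/mol.
C (staggered): SH–I gauche, COOH–I gauche, COOH–Br gauche; 0.8 + 1.0 + 0.9 = 2.7 kcal/mol.
C has the highest total (2.7 kcal/mol).

C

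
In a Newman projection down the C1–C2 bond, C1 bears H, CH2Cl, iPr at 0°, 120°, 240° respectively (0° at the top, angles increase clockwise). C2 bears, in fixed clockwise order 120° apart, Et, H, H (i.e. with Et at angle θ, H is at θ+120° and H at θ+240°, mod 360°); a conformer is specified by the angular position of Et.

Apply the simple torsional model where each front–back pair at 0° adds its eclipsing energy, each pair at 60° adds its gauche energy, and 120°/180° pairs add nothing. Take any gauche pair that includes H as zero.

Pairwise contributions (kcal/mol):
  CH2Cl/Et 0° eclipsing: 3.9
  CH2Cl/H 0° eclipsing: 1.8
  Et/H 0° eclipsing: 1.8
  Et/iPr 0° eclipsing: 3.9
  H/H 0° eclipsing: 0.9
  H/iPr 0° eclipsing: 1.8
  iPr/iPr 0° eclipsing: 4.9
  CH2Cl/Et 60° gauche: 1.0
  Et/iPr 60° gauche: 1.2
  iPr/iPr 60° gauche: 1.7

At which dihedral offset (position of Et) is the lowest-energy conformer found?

60°

Et at 0° (eclipsed): H(0°)/Et(0°) eclipsed 1.8; CH2Cl(120°)/H(120°) eclipsed 1.8; iPr(240°)/H(240°) eclipsed 1.8 → 5.4 kcal/mol.
Et at 60° (staggered): CH2Cl(120°)/Et(60°) gauche 1.0 → 1.0 kcal/mol.
Et at 120° (eclipsed): H(0°)/H(0°) eclipsed 0.9; CH2Cl(120°)/Et(120°) eclipsed 3.9; iPr(240°)/H(240°) eclipsed 1.8 → 6.6 kcal/mol.
Et at 180° (staggered): CH2Cl(120°)/Et(180°) gauche 1.0; iPr(240°)/Et(180°) gauche 1.2 → 2.2 kcal/mol.
Et at 240° (eclipsed): H(0°)/H(0°) eclipsed 0.9; CH2Cl(120°)/H(120°) eclipsed 1.8; iPr(240°)/Et(240°) eclipsed 3.9 → 6.6 kcal/mol.
Et at 300° (staggered): iPr(240°)/Et(300°) gauche 1.2 → 1.2 kcal/mol.
The minimum (1.0 kcal/mol) occurs with Et at 60°.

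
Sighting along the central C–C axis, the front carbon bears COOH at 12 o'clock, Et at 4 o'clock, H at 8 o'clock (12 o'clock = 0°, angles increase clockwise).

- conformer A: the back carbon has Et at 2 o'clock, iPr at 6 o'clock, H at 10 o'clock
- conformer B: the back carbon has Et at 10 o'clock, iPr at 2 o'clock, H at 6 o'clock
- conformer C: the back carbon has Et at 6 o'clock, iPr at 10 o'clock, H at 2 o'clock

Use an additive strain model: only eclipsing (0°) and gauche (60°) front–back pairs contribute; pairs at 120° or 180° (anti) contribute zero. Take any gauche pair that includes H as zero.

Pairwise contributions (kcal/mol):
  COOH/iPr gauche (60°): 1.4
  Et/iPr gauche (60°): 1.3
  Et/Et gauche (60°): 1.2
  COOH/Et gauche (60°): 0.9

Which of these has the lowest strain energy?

C

A (staggered): COOH–Et gauche, Et–Et gauche, Et–iPr gauche; 0.9 + 1.2 + 1.3 = 3.4 kcal/mol.
B (staggered): COOH–Et gauche, COOH–iPr gauche, Et–iPr gauche; 0.9 + 1.4 + 1.3 = 3.6 kcal/mol.
C (staggered): COOH–iPr gauche, Et–Et gauche; 1.4 + 1.2 = 2.6 kcal/mol.
C has the lowest total (2.6 kcal/mol).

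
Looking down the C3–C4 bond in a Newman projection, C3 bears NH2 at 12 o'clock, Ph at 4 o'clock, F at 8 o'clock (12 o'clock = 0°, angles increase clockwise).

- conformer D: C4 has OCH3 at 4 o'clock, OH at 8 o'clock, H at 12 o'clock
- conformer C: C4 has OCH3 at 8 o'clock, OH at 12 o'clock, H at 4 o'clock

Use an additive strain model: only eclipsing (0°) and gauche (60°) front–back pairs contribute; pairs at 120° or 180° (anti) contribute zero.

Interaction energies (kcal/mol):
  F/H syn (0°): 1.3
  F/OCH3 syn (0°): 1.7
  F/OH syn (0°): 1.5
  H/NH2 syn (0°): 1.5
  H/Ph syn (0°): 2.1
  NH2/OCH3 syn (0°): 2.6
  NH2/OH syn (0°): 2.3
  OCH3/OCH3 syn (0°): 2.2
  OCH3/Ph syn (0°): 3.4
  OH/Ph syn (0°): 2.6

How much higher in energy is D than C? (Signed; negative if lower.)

+0.3 kcal/mol

D (eclipsed): NH2(0°)/H(0°) eclipsed 1.5; Ph(120°)/OCH3(120°) eclipsed 3.4; F(240°)/OH(240°) eclipsed 1.5 → 6.4 kcal/mol.
C (eclipsed): NH2(0°)/OH(0°) eclipsed 2.3; Ph(120°)/H(120°) eclipsed 2.1; F(240°)/OCH3(240°) eclipsed 1.7 → 6.1 kcal/mol.
E(D) − E(C) = 6.4 − 6.1 = +0.3 kcal/mol.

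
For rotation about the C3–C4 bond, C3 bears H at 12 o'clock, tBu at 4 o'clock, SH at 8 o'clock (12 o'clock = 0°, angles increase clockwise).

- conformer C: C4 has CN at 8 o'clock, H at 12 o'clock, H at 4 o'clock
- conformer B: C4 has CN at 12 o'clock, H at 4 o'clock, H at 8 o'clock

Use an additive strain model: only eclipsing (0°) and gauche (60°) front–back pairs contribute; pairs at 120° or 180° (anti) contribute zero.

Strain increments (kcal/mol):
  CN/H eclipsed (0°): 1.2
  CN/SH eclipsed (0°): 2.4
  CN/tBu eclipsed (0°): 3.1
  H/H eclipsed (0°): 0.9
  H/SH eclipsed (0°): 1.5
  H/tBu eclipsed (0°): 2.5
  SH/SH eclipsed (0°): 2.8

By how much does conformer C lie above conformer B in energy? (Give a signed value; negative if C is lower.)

C (eclipsed): H(0°)/H(0°) eclipsed 0.9; tBu(120°)/H(120°) eclipsed 2.5; SH(240°)/CN(240°) eclipsed 2.4 → 5.8 kcal/mol.
B (eclipsed): H(0°)/CN(0°) eclipsed 1.2; tBu(120°)/H(120°) eclipsed 2.5; SH(240°)/H(240°) eclipsed 1.5 → 5.2 kcal/mol.
E(C) − E(B) = 5.8 − 5.2 = +0.6 kcal/mol.

+0.6 kcal/mol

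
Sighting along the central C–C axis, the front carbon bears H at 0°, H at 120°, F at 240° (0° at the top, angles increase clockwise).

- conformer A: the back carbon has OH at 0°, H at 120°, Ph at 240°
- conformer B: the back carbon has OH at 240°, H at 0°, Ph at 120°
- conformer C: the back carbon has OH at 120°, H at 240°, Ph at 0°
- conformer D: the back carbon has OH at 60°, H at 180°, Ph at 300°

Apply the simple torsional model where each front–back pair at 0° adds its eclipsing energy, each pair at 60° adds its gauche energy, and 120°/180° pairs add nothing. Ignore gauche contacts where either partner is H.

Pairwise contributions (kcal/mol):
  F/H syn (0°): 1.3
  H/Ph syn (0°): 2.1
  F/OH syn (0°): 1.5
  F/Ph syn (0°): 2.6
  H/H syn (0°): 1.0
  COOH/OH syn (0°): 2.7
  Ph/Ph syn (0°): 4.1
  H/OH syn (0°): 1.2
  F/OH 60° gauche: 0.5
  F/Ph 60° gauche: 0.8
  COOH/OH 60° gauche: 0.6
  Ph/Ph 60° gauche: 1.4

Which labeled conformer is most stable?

D

A is eclipsed. H at 0° is eclipsed with OH at 0° (1.2); H at 120° is eclipsed with H at 120° (1.0); F at 240° is eclipsed with Ph at 240° (2.6). Total 4.8 kcal/mol.
B is eclipsed. H at 0° is eclipsed with H at 0° (1.0); H at 120° is eclipsed with Ph at 120° (2.1); F at 240° is eclipsed with OH at 240° (1.5). Total 4.6 kcal/mol.
C is eclipsed. H at 0° is eclipsed with Ph at 0° (2.1); H at 120° is eclipsed with OH at 120° (1.2); F at 240° is eclipsed with H at 240° (1.3). Total 4.6 kcal/mol.
D is staggered. F at 240° is gauche with Ph at 300° (0.8). Total 0.8 kcal/mol.
D has the lowest total (0.8 kcal/mol).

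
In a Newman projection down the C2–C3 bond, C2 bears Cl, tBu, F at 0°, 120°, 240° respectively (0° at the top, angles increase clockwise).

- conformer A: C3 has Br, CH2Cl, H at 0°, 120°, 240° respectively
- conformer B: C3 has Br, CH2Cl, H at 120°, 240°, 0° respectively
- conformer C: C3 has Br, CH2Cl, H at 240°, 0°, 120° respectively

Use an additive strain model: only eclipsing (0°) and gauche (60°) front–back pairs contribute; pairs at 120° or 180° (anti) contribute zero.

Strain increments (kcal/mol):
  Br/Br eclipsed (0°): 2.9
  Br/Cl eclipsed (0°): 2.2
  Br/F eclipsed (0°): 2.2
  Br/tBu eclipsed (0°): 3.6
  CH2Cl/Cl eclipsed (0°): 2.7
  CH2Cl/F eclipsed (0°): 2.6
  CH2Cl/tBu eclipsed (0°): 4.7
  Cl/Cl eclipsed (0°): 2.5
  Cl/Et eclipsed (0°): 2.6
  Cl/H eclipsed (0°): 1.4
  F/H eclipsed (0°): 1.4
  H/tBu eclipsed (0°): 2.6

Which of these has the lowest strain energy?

C

A (eclipsed): Cl–Br eclipsed, tBu–CH2Cl eclipsed, F–H eclipsed; 2.2 + 4.7 + 1.4 = 8.3 kcal/mol.
B (eclipsed): Cl–H eclipsed, tBu–Br eclipsed, F–CH2Cl eclipsed; 1.4 + 3.6 + 2.6 = 7.6 kcal/mol.
C (eclipsed): Cl–CH2Cl eclipsed, tBu–H eclipsed, F–Br eclipsed; 2.7 + 2.6 + 2.2 = 7.5 kcal/mol.
C has the lowest total (7.5 kcal/mol).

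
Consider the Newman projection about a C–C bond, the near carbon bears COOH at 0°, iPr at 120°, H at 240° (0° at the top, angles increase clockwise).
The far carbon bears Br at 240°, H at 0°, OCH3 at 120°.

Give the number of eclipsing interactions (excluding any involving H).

1

Non-H eclipsing pairs: iPr(120°)/OCH3(120°) — 1 interaction.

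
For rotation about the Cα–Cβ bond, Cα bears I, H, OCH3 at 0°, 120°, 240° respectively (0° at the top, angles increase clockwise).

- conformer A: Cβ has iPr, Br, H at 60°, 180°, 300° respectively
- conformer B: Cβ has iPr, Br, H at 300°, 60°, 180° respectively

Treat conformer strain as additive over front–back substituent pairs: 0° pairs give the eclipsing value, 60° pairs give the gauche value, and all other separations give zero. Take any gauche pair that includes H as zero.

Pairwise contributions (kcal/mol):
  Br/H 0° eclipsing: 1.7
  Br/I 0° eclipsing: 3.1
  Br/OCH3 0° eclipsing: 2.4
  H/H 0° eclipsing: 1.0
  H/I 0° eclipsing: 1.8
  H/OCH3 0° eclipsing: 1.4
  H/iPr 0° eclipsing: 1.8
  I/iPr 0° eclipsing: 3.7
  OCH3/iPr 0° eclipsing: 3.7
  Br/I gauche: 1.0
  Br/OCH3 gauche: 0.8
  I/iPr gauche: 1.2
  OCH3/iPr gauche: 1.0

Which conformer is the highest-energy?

B

A (staggered): I–iPr gauche, OCH3–Br gauche; 1.2 + 0.8 = 2.0 kcal/mol.
B (staggered): I–iPr gauche, I–Br gauche, OCH3–iPr gauche; 1.2 + 1.0 + 1.0 = 3.2 kcal/mol.
B has the highest total (3.2 kcal/mol).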